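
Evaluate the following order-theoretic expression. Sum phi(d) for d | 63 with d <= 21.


Divisors of 63 up to 21: [1, 3, 7, 9, 21]
phi values: [1, 2, 6, 6, 12]
Sum = 27


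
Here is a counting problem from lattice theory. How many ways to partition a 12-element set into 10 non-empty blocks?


S(n,k) = k*S(n-1,k) + S(n-1,k-1).
S(11,10) = 55, S(11,9) = 1155
S(12,10) = 10*55 + 1155 = 550 + 1155
S(12,10) = 1705


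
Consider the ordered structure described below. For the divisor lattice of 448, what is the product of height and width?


Height = length of longest chain minus 1; width = size of largest antichain.
A maximum chain: 1 | 7 | 14 | 28 | 56 | 112 | 224 | 448  (height 7).
A maximum antichain: {2, 7}  (width 2).
Product = 7 * 2 = 14


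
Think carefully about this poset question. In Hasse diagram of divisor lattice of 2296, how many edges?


A cover relation a -< b holds when a < b with no c strictly between.
Cover relations:
  1 -< 2
  1 -< 7
  1 -< 41
  2 -< 4
  2 -< 14
  2 -< 82
  4 -< 8
  4 -< 28
  ...20 more
Total: 28


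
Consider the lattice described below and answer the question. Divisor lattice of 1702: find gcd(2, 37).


In a divisor lattice, meet = gcd (greatest common divisor).
By Euclidean algorithm or factoring: gcd(2,37) = 1


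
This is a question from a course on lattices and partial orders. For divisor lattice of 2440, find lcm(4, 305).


In a divisor lattice, join = lcm (least common multiple).
Compute lcm iteratively: start with first element, then lcm(current, next).
Elements: [4, 305]
lcm(4,305) = 1220
Final lcm = 1220


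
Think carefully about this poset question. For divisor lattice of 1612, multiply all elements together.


Divisors of 1612: [1, 2, 4, 13, 26, 31, 52, 62, 124, 403, 806, 1612]
Product = n^(d(n)/2) = 1612^(12/2)
Product = 17546488852414173184


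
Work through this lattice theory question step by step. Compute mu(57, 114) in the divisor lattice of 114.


In a divisor lattice, mu(a,b) = mu(b/a) where mu is the classical Mobius function.
b/a = 114/57 = 2
Prime factorization of 2: primes [2]
2 is squarefree with 1 prime factor(s), so mu(2) = (-1)^1 = -1


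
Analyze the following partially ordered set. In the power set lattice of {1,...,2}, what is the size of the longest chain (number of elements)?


A chain is a totally ordered subset; we count the number of elements in a maximum chain.
Compute, for each element x, the size of the longest chain ending at x:
  {}: 1
  {1}: 2
  {2}: 2
  {1,2}: 3
A maximum chain: {} < {1} < {1,2}
Number of elements in the longest chain: 3


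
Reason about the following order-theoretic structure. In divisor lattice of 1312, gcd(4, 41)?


Meet=gcd.
gcd(4,41)=1


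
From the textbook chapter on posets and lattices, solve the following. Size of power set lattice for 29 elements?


Power set = 2^n.
2^29 = 536870912


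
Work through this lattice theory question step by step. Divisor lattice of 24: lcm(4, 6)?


Join=lcm.
gcd(4,6)=2
lcm=12


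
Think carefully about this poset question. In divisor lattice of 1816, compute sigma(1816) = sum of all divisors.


sigma(n) = sum of divisors.
Divisors of 1816: [1, 2, 4, 8, 227, 454, 908, 1816]
Sum = 3420


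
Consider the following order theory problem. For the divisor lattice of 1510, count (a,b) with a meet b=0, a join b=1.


Complement pair (a,b): a meet b = bottom, a join b = top.
Here: gcd(a,b)=1 and lcm(a,b)=1510, i.e. a*b=1510 with a,b coprime.
Pairs found: (1,1510), (2,755), (5,302), (10,151), ... (4 more)
Total ordered pairs: 8


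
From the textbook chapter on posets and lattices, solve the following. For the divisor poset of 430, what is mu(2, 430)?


In a divisor lattice, mu(a,b) = mu(b/a) where mu is the classical Mobius function.
b/a = 430/2 = 215
Prime factorization of 215: primes [5, 43]
215 is squarefree with 2 prime factor(s), so mu(215) = (-1)^2 = 1


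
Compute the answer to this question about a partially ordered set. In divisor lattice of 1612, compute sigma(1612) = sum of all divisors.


sigma(n) = sum of divisors.
Divisors of 1612: [1, 2, 4, 13, 26, 31, 52, 62, 124, 403, 806, 1612]
Sum = 3136


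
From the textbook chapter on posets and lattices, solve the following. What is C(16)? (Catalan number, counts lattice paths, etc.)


C(n) = C(2n, n) / (n+1).
C(32, 16) = 601080390
C(16) = 601080390 / 17 = 35357670


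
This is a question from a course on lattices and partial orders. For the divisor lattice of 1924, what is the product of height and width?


Height = length of longest chain minus 1; width = size of largest antichain.
A maximum chain: 1 | 37 | 481 | 962 | 1924  (height 4).
A maximum antichain: {4, 26, 74, 481}  (width 4).
Product = 4 * 4 = 16


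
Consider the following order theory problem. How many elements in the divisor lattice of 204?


Divisors of 204: [1, 2, 3, 4, 6, 12, 17, 34, 51, 68, 102, 204]
Count: 12


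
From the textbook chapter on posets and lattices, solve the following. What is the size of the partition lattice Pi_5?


B(n) = number of set partitions of an n-element set.
B(n) satisfies the recurrence: B(n+1) = sum_k C(n,k)*B(k).
B(5) = 52


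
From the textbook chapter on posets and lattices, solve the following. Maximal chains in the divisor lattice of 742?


A maximal chain goes from the minimum element to a maximal element via cover relations.
Counting all min-to-max paths in the cover graph.
Total maximal chains: 6


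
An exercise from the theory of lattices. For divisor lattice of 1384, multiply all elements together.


Divisors of 1384: [1, 2, 4, 8, 173, 346, 692, 1384]
Product = n^(d(n)/2) = 1384^(8/2)
Product = 3668971687936


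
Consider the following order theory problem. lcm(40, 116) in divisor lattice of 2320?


Join=lcm.
gcd(40,116)=4
lcm=1160


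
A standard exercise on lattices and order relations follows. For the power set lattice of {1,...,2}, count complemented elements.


An element a is complemented if some b has a meet b = bottom, a join b = top.
every subset A has complement S\A, so all elements are complemented.
Complemented elements: {}, {1}, {2}, {1,2}
Count: 4


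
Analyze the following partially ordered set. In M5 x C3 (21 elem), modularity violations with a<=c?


Modular law: if a <= c then a v (b ^ c) = (a v b) ^ c.
Check all triples (a,b,c) with a <= c among 21 elements.
This lattice is modular (diamonds M_m and their chain-products are modular).
Total violating triples: 0


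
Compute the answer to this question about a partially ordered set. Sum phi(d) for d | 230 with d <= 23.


Divisors of 230 up to 23: [1, 2, 5, 10, 23]
phi values: [1, 1, 4, 4, 22]
Sum = 32


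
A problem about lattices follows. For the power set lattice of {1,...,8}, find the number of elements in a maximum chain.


A chain is a totally ordered subset; we count the number of elements in a maximum chain.
Compute, for each element x, the size of the longest chain ending at x:
  {}: 1
  {1}: 2
  {2}: 2
  {3}: 2
  {4}: 2
  {5}: 2
  ...
A maximum chain: {} < {1} < {1,2} < {1,2,3} < {1,2,3,4} < {1,2,3,4,5} < {1,2,3,4,5,6} < {1,2,3,4,5,6,7} < {1,2,3,4,5,6,7,8}
Number of elements in the longest chain: 9


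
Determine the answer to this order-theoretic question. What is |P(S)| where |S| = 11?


Power set = 2^n.
2^11 = 2048


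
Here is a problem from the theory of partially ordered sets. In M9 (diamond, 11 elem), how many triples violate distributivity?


Distributive law: a ^ (b v c) = (a ^ b) v (a ^ c).
Check all 11^3 = 1331 ordered triples (a,b,c).
  e.g. a=a1, b=a2, c=a3: lhs=a1 != rhs=0
  e.g. a=a1, b=a2, c=a4: lhs=a1 != rhs=0
Total violating triples: 504


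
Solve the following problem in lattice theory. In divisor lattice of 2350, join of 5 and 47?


In a divisor lattice, join = lcm (least common multiple).
gcd(5,47) = 1
lcm(5,47) = 5*47/gcd = 235/1 = 235


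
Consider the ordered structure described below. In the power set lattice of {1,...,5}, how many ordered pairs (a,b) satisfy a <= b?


The order relation is {(a,b) : a <= b}, reflexive so it includes (a,a).
Examples: ({},{}), ({},{1,2}), ({},{1,2,3}), ({},{1,2,3,4}), ({},{1,2,3,4,5}), ...
Total ordered pairs: 243


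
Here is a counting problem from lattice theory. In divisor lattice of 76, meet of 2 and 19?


In a divisor lattice, meet = gcd (greatest common divisor).
By Euclidean algorithm or factoring: gcd(2,19) = 1


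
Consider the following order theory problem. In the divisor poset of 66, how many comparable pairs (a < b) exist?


A comparable pair {a,b} has a < b or b < a in the order.
Count unordered pairs where one element is strictly below the other.
Examples: {1,2}, {1,3}, {1,6}, {1,11}, ...
Total comparable pairs: 19


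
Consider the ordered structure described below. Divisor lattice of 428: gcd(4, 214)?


Meet=gcd.
gcd(4,214)=2


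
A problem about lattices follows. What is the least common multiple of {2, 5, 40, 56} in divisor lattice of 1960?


In a divisor lattice, join = lcm (least common multiple).
Compute lcm iteratively: start with first element, then lcm(current, next).
Elements: [2, 5, 40, 56]
lcm(2,5) = 10
lcm(10,40) = 40
lcm(40,56) = 280
Final lcm = 280


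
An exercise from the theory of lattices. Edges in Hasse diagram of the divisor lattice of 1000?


A cover relation a -< b holds when a < b with no c strictly between.
Cover relations:
  1 -< 2
  1 -< 5
  2 -< 4
  2 -< 10
  4 -< 8
  4 -< 20
  5 -< 10
  5 -< 25
  ...16 more
Total: 24


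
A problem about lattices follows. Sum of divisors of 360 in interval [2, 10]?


Interval [2,10] in divisors of 360: [2, 10]
Sum = 12


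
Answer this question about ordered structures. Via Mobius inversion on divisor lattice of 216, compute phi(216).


phi(n) = n * prod_{p|n} (1 - 1/p).
Prime divisors of 216: [2, 3]
phi(216) = 216 * (1 - 1/2) * (1 - 1/3)
phi(216) = 72


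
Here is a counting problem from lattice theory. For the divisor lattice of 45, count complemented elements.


An element a is complemented if some b has a meet b = bottom, a join b = top.
a is complemented iff gcd(a, n/a)=1, i.e. a is a unitary divisor of 45.
Complemented elements: 1, 5, 9, 45
Count: 4


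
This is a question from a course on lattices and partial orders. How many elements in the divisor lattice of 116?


Divisors of 116: [1, 2, 4, 29, 58, 116]
Count: 6


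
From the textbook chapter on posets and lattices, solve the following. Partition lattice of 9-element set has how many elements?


B(n) = number of set partitions of an n-element set.
B(n) satisfies the recurrence: B(n+1) = sum_k C(n,k)*B(k).
B(9) = 21147


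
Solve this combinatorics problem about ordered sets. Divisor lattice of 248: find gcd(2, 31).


In a divisor lattice, meet = gcd (greatest common divisor).
By Euclidean algorithm or factoring: gcd(2,31) = 1


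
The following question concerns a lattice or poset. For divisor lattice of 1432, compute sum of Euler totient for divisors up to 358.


Divisors of 1432 up to 358: [1, 2, 4, 8, 179, 358]
phi values: [1, 1, 2, 4, 178, 178]
Sum = 364


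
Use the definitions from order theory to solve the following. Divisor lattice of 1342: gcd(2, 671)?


Meet=gcd.
gcd(2,671)=1


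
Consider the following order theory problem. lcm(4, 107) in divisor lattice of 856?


Join=lcm.
gcd(4,107)=1
lcm=428


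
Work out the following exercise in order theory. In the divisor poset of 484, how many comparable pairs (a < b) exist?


A comparable pair {a,b} has a < b or b < a in the order.
Count unordered pairs where one element is strictly below the other.
Examples: {1,2}, {1,4}, {1,11}, {1,22}, ...
Total comparable pairs: 27


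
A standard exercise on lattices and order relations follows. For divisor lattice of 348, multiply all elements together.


Divisors of 348: [1, 2, 3, 4, 6, 12, 29, 58, 87, 116, 174, 348]
Product = n^(d(n)/2) = 348^(12/2)
Product = 1776132919332864


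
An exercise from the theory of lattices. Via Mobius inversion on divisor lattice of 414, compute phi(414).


phi(n) = n * prod_{p|n} (1 - 1/p).
Prime divisors of 414: [2, 3, 23]
phi(414) = 414 * (1 - 1/2) * (1 - 1/3) * (1 - 1/23)
phi(414) = 132


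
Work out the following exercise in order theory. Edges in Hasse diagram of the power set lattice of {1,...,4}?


A cover relation a -< b holds when a < b with no c strictly between.
Cover relations:
  {} -< {1}
  {} -< {2}
  {} -< {3}
  {} -< {4}
  {1} -< {1,2}
  {1} -< {1,3}
  {1} -< {1,4}
  {2} -< {1,2}
  ...24 more
Total: 32


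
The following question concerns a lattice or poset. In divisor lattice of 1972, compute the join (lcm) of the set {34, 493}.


In a divisor lattice, join = lcm (least common multiple).
Compute lcm iteratively: start with first element, then lcm(current, next).
Elements: [34, 493]
lcm(34,493) = 986
Final lcm = 986


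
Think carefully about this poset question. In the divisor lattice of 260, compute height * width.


Height = length of longest chain minus 1; width = size of largest antichain.
A maximum chain: 1 | 13 | 65 | 130 | 260  (height 4).
A maximum antichain: {4, 10, 26, 65}  (width 4).
Product = 4 * 4 = 16


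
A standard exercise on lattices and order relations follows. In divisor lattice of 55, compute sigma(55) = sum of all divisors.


sigma(n) = sum of divisors.
Divisors of 55: [1, 5, 11, 55]
Sum = 72


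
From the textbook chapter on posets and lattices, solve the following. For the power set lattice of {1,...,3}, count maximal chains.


A maximal chain goes from the minimum element to a maximal element via cover relations.
Counting all min-to-max paths in the cover graph.
Total maximal chains: 6


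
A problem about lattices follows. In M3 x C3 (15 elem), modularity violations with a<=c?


Modular law: if a <= c then a v (b ^ c) = (a v b) ^ c.
Check all triples (a,b,c) with a <= c among 15 elements.
This lattice is modular (diamonds M_m and their chain-products are modular).
Total violating triples: 0


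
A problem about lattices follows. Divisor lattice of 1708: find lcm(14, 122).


In a divisor lattice, join = lcm (least common multiple).
gcd(14,122) = 2
lcm(14,122) = 14*122/gcd = 1708/2 = 854


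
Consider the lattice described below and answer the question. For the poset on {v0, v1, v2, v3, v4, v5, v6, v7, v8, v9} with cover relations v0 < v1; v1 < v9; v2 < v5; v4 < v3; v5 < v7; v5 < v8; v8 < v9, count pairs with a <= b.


The order relation is {(a,b) : a <= b}, reflexive so it includes (a,a).
Examples: (v0,v0), (v0,v1), (v0,v9), (v1,v1), (v1,v9), ...
Total ordered pairs: 22


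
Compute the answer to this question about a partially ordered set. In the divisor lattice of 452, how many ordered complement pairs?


Complement pair (a,b): a meet b = bottom, a join b = top.
Here: gcd(a,b)=1 and lcm(a,b)=452, i.e. a*b=452 with a,b coprime.
Pairs found: (1,452), (4,113), (113,4), (452,1)
Total ordered pairs: 4


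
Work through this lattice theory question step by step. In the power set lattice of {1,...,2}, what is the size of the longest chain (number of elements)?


A chain is a totally ordered subset; we count the number of elements in a maximum chain.
Compute, for each element x, the size of the longest chain ending at x:
  {}: 1
  {1}: 2
  {2}: 2
  {1,2}: 3
A maximum chain: {} < {1} < {1,2}
Number of elements in the longest chain: 3


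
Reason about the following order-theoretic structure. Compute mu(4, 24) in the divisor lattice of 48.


In a divisor lattice, mu(a,b) = mu(b/a) where mu is the classical Mobius function.
b/a = 24/4 = 6
Prime factorization of 6: primes [2, 3]
6 is squarefree with 2 prime factor(s), so mu(6) = (-1)^2 = 1


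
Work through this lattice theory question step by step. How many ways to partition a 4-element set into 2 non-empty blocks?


S(n,k) = k*S(n-1,k) + S(n-1,k-1).
S(3,2) = 3, S(3,1) = 1
S(4,2) = 2*3 + 1 = 6 + 1
S(4,2) = 7


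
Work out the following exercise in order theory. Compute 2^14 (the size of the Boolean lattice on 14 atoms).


Power set = 2^n.
2^14 = 16384


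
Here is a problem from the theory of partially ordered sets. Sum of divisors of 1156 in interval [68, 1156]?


Interval [68,1156] in divisors of 1156: [68, 1156]
Sum = 1224


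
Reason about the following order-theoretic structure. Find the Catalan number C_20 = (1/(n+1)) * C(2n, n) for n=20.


C(n) = C(2n, n) / (n+1).
C(40, 20) = 137846528820
C(20) = 137846528820 / 21 = 6564120420


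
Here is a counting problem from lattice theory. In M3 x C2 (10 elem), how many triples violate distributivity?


Distributive law: a ^ (b v c) = (a ^ b) v (a ^ c).
Check all 10^3 = 1000 ordered triples (a,b,c).
  e.g. a=(a1,0), b=(a2,0), c=(a3,0): lhs=(a1,0) != rhs=(0,0)
  e.g. a=(a1,0), b=(a2,0), c=(a3,1): lhs=(a1,0) != rhs=(0,0)
Total violating triples: 48


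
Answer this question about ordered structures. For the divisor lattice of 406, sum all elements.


sigma(n) = sum of divisors.
Divisors of 406: [1, 2, 7, 14, 29, 58, 203, 406]
Sum = 720


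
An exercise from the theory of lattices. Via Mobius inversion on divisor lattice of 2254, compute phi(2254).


phi(n) = n * prod_{p|n} (1 - 1/p).
Prime divisors of 2254: [2, 7, 23]
phi(2254) = 2254 * (1 - 1/2) * (1 - 1/7) * (1 - 1/23)
phi(2254) = 924


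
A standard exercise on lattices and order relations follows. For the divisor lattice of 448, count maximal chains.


A maximal chain goes from the minimum element to a maximal element via cover relations.
Counting all min-to-max paths in the cover graph.
Total maximal chains: 7


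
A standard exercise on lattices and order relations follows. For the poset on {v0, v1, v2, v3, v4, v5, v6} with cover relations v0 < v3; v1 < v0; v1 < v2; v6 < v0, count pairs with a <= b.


The order relation is {(a,b) : a <= b}, reflexive so it includes (a,a).
Examples: (v0,v0), (v0,v3), (v1,v0), (v1,v1), (v1,v2), ...
Total ordered pairs: 13


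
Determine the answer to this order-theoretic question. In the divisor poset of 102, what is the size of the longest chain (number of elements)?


A chain is a totally ordered subset; we count the number of elements in a maximum chain.
Compute, for each element x, the size of the longest chain ending at x:
  1: 1
  2: 2
  3: 2
  17: 2
  6: 3
  34: 3
  ...
A maximum chain: 1 < 2 < 6 < 102
Number of elements in the longest chain: 4


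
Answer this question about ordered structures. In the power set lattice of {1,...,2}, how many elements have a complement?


An element a is complemented if some b has a meet b = bottom, a join b = top.
every subset A has complement S\A, so all elements are complemented.
Complemented elements: {}, {1}, {2}, {1,2}
Count: 4


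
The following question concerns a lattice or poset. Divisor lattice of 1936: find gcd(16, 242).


In a divisor lattice, meet = gcd (greatest common divisor).
By Euclidean algorithm or factoring: gcd(16,242) = 2


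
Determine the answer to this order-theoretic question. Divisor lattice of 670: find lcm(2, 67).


In a divisor lattice, join = lcm (least common multiple).
gcd(2,67) = 1
lcm(2,67) = 2*67/gcd = 134/1 = 134


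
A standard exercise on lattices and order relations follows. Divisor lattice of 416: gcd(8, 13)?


Meet=gcd.
gcd(8,13)=1


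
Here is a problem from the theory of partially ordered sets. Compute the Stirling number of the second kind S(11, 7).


S(n,k) = k*S(n-1,k) + S(n-1,k-1).
S(10,7) = 5880, S(10,6) = 22827
S(11,7) = 7*5880 + 22827 = 41160 + 22827
S(11,7) = 63987


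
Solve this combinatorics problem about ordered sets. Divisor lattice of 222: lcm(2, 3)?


Join=lcm.
gcd(2,3)=1
lcm=6


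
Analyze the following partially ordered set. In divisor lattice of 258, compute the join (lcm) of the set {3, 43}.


In a divisor lattice, join = lcm (least common multiple).
Compute lcm iteratively: start with first element, then lcm(current, next).
Elements: [3, 43]
lcm(3,43) = 129
Final lcm = 129


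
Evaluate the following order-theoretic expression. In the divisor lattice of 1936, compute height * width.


Height = length of longest chain minus 1; width = size of largest antichain.
A maximum chain: 1 | 11 | 121 | 242 | 484 | 968 | 1936  (height 6).
A maximum antichain: {4, 22, 121}  (width 3).
Product = 6 * 3 = 18


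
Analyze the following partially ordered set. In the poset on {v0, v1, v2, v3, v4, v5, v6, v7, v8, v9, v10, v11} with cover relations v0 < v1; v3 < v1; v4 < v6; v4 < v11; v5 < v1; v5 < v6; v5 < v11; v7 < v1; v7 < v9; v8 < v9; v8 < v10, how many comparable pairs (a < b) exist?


A comparable pair {a,b} has a < b or b < a in the order.
Count unordered pairs where one element is strictly below the other.
Examples: {v0,v1}, {v1,v3}, {v1,v5}, {v1,v7}, ...
Total comparable pairs: 11


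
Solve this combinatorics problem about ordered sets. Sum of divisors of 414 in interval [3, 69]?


Interval [3,69] in divisors of 414: [3, 69]
Sum = 72


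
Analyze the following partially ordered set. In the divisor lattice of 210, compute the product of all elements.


Divisors of 210: [1, 2, 3, 5, 6, 7, 10, 14, 15, 21, 30, 35, 42, 70, 105, 210]
Product = n^(d(n)/2) = 210^(16/2)
Product = 3782285936100000000


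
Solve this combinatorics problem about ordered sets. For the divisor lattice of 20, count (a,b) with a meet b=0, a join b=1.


Complement pair (a,b): a meet b = bottom, a join b = top.
Here: gcd(a,b)=1 and lcm(a,b)=20, i.e. a*b=20 with a,b coprime.
Pairs found: (1,20), (4,5), (5,4), (20,1)
Total ordered pairs: 4


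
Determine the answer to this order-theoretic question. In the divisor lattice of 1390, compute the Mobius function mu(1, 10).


In a divisor lattice, mu(a,b) = mu(b/a) where mu is the classical Mobius function.
b/a = 10/1 = 10
Prime factorization of 10: primes [2, 5]
10 is squarefree with 2 prime factor(s), so mu(10) = (-1)^2 = 1


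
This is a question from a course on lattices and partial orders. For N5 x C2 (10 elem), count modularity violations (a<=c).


Modular law: if a <= c then a v (b ^ c) = (a v b) ^ c.
Check all triples (a,b,c) with a <= c among 10 elements.
  e.g. a=(a,0), b=(c,0), c=(b,0): lhs=(a,0) != rhs=(b,0)
  e.g. a=(a,0), b=(c,1), c=(b,0): lhs=(a,0) != rhs=(b,0)
Total violating triples: 6


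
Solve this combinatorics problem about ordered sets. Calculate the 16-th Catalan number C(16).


C(n) = C(2n, n) / (n+1).
C(32, 16) = 601080390
C(16) = 601080390 / 17 = 35357670


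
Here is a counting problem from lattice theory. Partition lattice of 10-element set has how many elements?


B(n) = number of set partitions of an n-element set.
B(n) satisfies the recurrence: B(n+1) = sum_k C(n,k)*B(k).
B(10) = 115975


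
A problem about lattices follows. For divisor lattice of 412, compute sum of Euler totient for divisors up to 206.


Divisors of 412 up to 206: [1, 2, 4, 103, 206]
phi values: [1, 1, 2, 102, 102]
Sum = 208


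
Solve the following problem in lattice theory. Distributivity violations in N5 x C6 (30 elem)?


Distributive law: a ^ (b v c) = (a ^ b) v (a ^ c).
Check all 30^3 = 27000 ordered triples (a,b,c).
  e.g. a=(b,0), b=(a,0), c=(c,0): lhs=(b,0) != rhs=(a,0)
  e.g. a=(b,0), b=(a,0), c=(c,1): lhs=(b,0) != rhs=(a,0)
Total violating triples: 432


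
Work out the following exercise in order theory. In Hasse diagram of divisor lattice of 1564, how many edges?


A cover relation a -< b holds when a < b with no c strictly between.
Cover relations:
  1 -< 2
  1 -< 17
  1 -< 23
  2 -< 4
  2 -< 34
  2 -< 46
  4 -< 68
  4 -< 92
  ...12 more
Total: 20


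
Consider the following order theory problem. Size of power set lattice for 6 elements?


Power set = 2^n.
2^6 = 64


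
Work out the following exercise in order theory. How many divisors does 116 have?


Divisors of 116: [1, 2, 4, 29, 58, 116]
Count: 6


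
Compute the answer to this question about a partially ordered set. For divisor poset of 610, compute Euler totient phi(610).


phi(n) = n * prod_{p|n} (1 - 1/p).
Prime divisors of 610: [2, 5, 61]
phi(610) = 610 * (1 - 1/2) * (1 - 1/5) * (1 - 1/61)
phi(610) = 240


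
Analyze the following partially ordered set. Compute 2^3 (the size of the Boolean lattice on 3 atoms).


Power set = 2^n.
2^3 = 8


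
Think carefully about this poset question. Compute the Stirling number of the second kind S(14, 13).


S(n,k) = k*S(n-1,k) + S(n-1,k-1).
S(13,13) = 1, S(13,12) = 78
S(14,13) = 13*1 + 78 = 13 + 78
S(14,13) = 91


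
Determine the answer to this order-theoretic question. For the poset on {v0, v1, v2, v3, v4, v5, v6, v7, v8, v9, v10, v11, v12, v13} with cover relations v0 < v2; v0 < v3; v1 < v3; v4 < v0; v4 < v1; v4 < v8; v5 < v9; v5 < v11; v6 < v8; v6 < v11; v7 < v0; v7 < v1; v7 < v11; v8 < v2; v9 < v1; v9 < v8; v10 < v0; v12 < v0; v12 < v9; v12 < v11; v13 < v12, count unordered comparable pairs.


A comparable pair {a,b} has a < b or b < a in the order.
Count unordered pairs where one element is strictly below the other.
Examples: {v0,v2}, {v0,v3}, {v0,v4}, {v0,v7}, ...
Total comparable pairs: 45


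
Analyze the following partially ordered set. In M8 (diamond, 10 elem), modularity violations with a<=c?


Modular law: if a <= c then a v (b ^ c) = (a v b) ^ c.
Check all triples (a,b,c) with a <= c among 10 elements.
This lattice is modular (diamonds M_m and their chain-products are modular).
Total violating triples: 0


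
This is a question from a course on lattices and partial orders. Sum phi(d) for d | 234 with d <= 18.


Divisors of 234 up to 18: [1, 2, 3, 6, 9, 13, 18]
phi values: [1, 1, 2, 2, 6, 12, 6]
Sum = 30


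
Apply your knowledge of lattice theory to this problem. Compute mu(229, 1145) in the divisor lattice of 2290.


In a divisor lattice, mu(a,b) = mu(b/a) where mu is the classical Mobius function.
b/a = 1145/229 = 5
Prime factorization of 5: primes [5]
5 is squarefree with 1 prime factor(s), so mu(5) = (-1)^1 = -1


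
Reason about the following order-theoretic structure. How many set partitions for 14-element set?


B(n) = number of set partitions of an n-element set.
B(n) satisfies the recurrence: B(n+1) = sum_k C(n,k)*B(k).
B(14) = 190899322


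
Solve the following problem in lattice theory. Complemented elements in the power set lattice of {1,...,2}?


An element a is complemented if some b has a meet b = bottom, a join b = top.
every subset A has complement S\A, so all elements are complemented.
Complemented elements: {}, {1}, {2}, {1,2}
Count: 4


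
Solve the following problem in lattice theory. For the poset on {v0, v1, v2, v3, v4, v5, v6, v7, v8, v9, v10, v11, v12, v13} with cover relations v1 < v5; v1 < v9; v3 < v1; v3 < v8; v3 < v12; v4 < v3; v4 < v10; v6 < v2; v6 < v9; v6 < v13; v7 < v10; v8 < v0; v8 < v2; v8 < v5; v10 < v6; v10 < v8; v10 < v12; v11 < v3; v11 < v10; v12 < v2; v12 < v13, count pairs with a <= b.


The order relation is {(a,b) : a <= b}, reflexive so it includes (a,a).
Examples: (v0,v0), (v1,v1), (v1,v5), (v1,v9), (v10,v0), ...
Total ordered pairs: 71


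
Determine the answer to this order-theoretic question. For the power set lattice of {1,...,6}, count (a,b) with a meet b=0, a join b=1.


Complement pair (a,b): a meet b = bottom, a join b = top.
Here: A intersect B = {} and A union B = {1,...,6}.
Pairs found: ({},{1,2,3,4,5,6}), ({1},{2,3,4,5,6}), ({2},{1,3,4,5,6}), ({3},{1,2,4,5,6}), ... (60 more)
Total ordered pairs: 64


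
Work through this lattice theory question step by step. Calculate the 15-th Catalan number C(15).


C(n) = C(2n, n) / (n+1).
C(30, 15) = 155117520
C(15) = 155117520 / 16 = 9694845


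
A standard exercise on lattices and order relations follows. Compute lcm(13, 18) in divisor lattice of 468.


In a divisor lattice, join = lcm (least common multiple).
gcd(13,18) = 1
lcm(13,18) = 13*18/gcd = 234/1 = 234


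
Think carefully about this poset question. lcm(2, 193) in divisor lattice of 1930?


Join=lcm.
gcd(2,193)=1
lcm=386


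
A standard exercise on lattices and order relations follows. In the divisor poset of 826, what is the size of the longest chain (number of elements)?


A chain is a totally ordered subset; we count the number of elements in a maximum chain.
Compute, for each element x, the size of the longest chain ending at x:
  1: 1
  2: 2
  7: 2
  59: 2
  14: 3
  118: 3
  ...
A maximum chain: 1 < 2 < 14 < 826
Number of elements in the longest chain: 4


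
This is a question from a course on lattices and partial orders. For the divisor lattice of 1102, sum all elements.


sigma(n) = sum of divisors.
Divisors of 1102: [1, 2, 19, 29, 38, 58, 551, 1102]
Sum = 1800


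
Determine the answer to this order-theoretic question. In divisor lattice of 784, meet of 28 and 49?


In a divisor lattice, meet = gcd (greatest common divisor).
By Euclidean algorithm or factoring: gcd(28,49) = 7


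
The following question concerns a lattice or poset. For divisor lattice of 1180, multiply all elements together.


Divisors of 1180: [1, 2, 4, 5, 10, 20, 59, 118, 236, 295, 590, 1180]
Product = n^(d(n)/2) = 1180^(12/2)
Product = 2699554153024000000


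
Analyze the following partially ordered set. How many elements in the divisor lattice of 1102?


Divisors of 1102: [1, 2, 19, 29, 38, 58, 551, 1102]
Count: 8


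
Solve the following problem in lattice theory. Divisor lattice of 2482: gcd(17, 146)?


Meet=gcd.
gcd(17,146)=1


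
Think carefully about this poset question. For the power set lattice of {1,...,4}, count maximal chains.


A maximal chain goes from the minimum element to a maximal element via cover relations.
Counting all min-to-max paths in the cover graph.
Total maximal chains: 24


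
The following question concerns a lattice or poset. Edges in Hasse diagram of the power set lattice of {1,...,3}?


A cover relation a -< b holds when a < b with no c strictly between.
Cover relations:
  {} -< {1}
  {} -< {2}
  {} -< {3}
  {1} -< {1,2}
  {1} -< {1,3}
  {2} -< {1,2}
  {2} -< {2,3}
  {3} -< {1,3}
  ...4 more
Total: 12


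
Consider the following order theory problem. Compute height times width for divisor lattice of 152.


Height = length of longest chain minus 1; width = size of largest antichain.
A maximum chain: 1 | 19 | 38 | 76 | 152  (height 4).
A maximum antichain: {2, 19}  (width 2).
Product = 4 * 2 = 8


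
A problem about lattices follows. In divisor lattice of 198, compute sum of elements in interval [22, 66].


Interval [22,66] in divisors of 198: [22, 66]
Sum = 88


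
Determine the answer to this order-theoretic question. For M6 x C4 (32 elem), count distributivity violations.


Distributive law: a ^ (b v c) = (a ^ b) v (a ^ c).
Check all 32^3 = 32768 ordered triples (a,b,c).
  e.g. a=(a1,0), b=(a2,0), c=(a3,0): lhs=(a1,0) != rhs=(0,0)
  e.g. a=(a1,0), b=(a2,0), c=(a3,1): lhs=(a1,0) != rhs=(0,0)
Total violating triples: 7680


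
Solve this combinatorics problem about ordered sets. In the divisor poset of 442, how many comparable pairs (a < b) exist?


A comparable pair {a,b} has a < b or b < a in the order.
Count unordered pairs where one element is strictly below the other.
Examples: {1,2}, {1,13}, {1,17}, {1,26}, ...
Total comparable pairs: 19


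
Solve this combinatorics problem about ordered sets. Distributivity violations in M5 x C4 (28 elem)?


Distributive law: a ^ (b v c) = (a ^ b) v (a ^ c).
Check all 28^3 = 21952 ordered triples (a,b,c).
  e.g. a=(a1,0), b=(a2,0), c=(a3,0): lhs=(a1,0) != rhs=(0,0)
  e.g. a=(a1,0), b=(a2,0), c=(a3,1): lhs=(a1,0) != rhs=(0,0)
Total violating triples: 3840


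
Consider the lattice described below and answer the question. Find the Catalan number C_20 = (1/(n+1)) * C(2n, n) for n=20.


C(n) = C(2n, n) / (n+1).
C(40, 20) = 137846528820
C(20) = 137846528820 / 21 = 6564120420


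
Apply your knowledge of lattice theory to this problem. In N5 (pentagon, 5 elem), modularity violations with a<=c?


Modular law: if a <= c then a v (b ^ c) = (a v b) ^ c.
Check all triples (a,b,c) with a <= c among 5 elements.
  e.g. a=a, b=c, c=b: lhs=a != rhs=b
Total violating triples: 1


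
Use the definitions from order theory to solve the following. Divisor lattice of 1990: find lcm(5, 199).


In a divisor lattice, join = lcm (least common multiple).
gcd(5,199) = 1
lcm(5,199) = 5*199/gcd = 995/1 = 995


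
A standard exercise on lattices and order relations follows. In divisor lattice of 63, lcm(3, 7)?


Join=lcm.
gcd(3,7)=1
lcm=21


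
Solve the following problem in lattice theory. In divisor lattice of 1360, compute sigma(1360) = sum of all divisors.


sigma(n) = sum of divisors.
Divisors of 1360: [1, 2, 4, 5, 8, 10, 16, 17, 20, 34, 40, 68, 80, 85, 136, 170, 272, 340, 680, 1360]
Sum = 3348


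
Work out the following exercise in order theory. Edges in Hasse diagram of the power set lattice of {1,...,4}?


A cover relation a -< b holds when a < b with no c strictly between.
Cover relations:
  {} -< {1}
  {} -< {2}
  {} -< {3}
  {} -< {4}
  {1} -< {1,2}
  {1} -< {1,3}
  {1} -< {1,4}
  {2} -< {1,2}
  ...24 more
Total: 32


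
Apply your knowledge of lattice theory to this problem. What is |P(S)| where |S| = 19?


Power set = 2^n.
2^19 = 524288


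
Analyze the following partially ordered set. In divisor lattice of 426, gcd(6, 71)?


Meet=gcd.
gcd(6,71)=1


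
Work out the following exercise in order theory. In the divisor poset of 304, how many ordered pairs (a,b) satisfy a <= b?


The order relation is {(a,b) : a <= b}, reflexive so it includes (a,a).
Examples: (1,1), (1,152), (1,16), (1,19), (1,2), ...
Total ordered pairs: 45


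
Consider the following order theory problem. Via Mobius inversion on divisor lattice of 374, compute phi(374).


phi(n) = n * prod_{p|n} (1 - 1/p).
Prime divisors of 374: [2, 11, 17]
phi(374) = 374 * (1 - 1/2) * (1 - 1/11) * (1 - 1/17)
phi(374) = 160


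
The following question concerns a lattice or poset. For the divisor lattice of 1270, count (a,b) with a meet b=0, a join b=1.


Complement pair (a,b): a meet b = bottom, a join b = top.
Here: gcd(a,b)=1 and lcm(a,b)=1270, i.e. a*b=1270 with a,b coprime.
Pairs found: (1,1270), (2,635), (5,254), (10,127), ... (4 more)
Total ordered pairs: 8


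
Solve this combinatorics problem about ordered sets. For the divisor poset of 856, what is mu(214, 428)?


In a divisor lattice, mu(a,b) = mu(b/a) where mu is the classical Mobius function.
b/a = 428/214 = 2
Prime factorization of 2: primes [2]
2 is squarefree with 1 prime factor(s), so mu(2) = (-1)^1 = -1


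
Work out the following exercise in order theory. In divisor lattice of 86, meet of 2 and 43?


In a divisor lattice, meet = gcd (greatest common divisor).
By Euclidean algorithm or factoring: gcd(2,43) = 1


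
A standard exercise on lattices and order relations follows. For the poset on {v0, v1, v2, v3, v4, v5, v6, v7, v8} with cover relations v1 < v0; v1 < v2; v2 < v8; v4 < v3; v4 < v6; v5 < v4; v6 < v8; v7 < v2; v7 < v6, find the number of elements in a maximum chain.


A chain is a totally ordered subset; we count the number of elements in a maximum chain.
Compute, for each element x, the size of the longest chain ending at x:
  v1: 1
  v5: 1
  v7: 1
  v0: 2
  v4: 2
  v2: 2
  ...
A maximum chain: v5 < v4 < v6 < v8
Number of elements in the longest chain: 4


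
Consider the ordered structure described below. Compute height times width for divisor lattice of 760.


Height = length of longest chain minus 1; width = size of largest antichain.
A maximum chain: 1 | 19 | 95 | 190 | 380 | 760  (height 5).
A maximum antichain: {4, 10, 38, 95}  (width 4).
Product = 5 * 4 = 20


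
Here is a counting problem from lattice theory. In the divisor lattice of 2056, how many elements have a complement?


An element a is complemented if some b has a meet b = bottom, a join b = top.
a is complemented iff gcd(a, n/a)=1, i.e. a is a unitary divisor of 2056.
Complemented elements: 1, 8, 257, 2056
Count: 4


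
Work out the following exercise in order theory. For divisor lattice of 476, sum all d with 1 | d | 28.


Interval [1,28] in divisors of 476: [1, 2, 4, 7, 14, 28]
Sum = 56


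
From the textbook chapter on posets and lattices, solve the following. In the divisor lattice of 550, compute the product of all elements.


Divisors of 550: [1, 2, 5, 10, 11, 22, 25, 50, 55, 110, 275, 550]
Product = n^(d(n)/2) = 550^(12/2)
Product = 27680640625000000


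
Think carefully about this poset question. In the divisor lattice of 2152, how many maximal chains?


A maximal chain goes from the minimum element to a maximal element via cover relations.
Counting all min-to-max paths in the cover graph.
Total maximal chains: 4


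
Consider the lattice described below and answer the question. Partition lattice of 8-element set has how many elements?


B(n) = number of set partitions of an n-element set.
B(n) satisfies the recurrence: B(n+1) = sum_k C(n,k)*B(k).
B(8) = 4140


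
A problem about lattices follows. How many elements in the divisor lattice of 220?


Divisors of 220: [1, 2, 4, 5, 10, 11, 20, 22, 44, 55, 110, 220]
Count: 12


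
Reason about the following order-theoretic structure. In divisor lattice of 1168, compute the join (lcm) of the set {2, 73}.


In a divisor lattice, join = lcm (least common multiple).
Compute lcm iteratively: start with first element, then lcm(current, next).
Elements: [2, 73]
lcm(2,73) = 146
Final lcm = 146


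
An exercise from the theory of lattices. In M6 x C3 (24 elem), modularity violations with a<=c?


Modular law: if a <= c then a v (b ^ c) = (a v b) ^ c.
Check all triples (a,b,c) with a <= c among 24 elements.
This lattice is modular (diamonds M_m and their chain-products are modular).
Total violating triples: 0


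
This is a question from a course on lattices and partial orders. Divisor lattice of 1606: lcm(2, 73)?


Join=lcm.
gcd(2,73)=1
lcm=146


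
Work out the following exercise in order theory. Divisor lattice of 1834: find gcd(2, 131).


In a divisor lattice, meet = gcd (greatest common divisor).
By Euclidean algorithm or factoring: gcd(2,131) = 1


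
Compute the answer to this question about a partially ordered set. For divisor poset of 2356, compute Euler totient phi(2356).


phi(n) = n * prod_{p|n} (1 - 1/p).
Prime divisors of 2356: [2, 19, 31]
phi(2356) = 2356 * (1 - 1/2) * (1 - 1/19) * (1 - 1/31)
phi(2356) = 1080


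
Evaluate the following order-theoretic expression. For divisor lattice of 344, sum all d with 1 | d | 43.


Interval [1,43] in divisors of 344: [1, 43]
Sum = 44


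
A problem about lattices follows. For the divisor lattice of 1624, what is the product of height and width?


Height = length of longest chain minus 1; width = size of largest antichain.
A maximum chain: 1 | 29 | 203 | 406 | 812 | 1624  (height 5).
A maximum antichain: {4, 14, 58, 203}  (width 4).
Product = 5 * 4 = 20


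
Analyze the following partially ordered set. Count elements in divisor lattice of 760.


Divisors of 760: [1, 2, 4, 5, 8, 10, 19, 20, 38, 40, 76, 95, 152, 190, 380, 760]
Count: 16


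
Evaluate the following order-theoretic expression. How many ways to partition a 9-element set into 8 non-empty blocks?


S(n,k) = k*S(n-1,k) + S(n-1,k-1).
S(8,8) = 1, S(8,7) = 28
S(9,8) = 8*1 + 28 = 8 + 28
S(9,8) = 36


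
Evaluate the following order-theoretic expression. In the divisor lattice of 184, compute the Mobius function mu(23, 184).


In a divisor lattice, mu(a,b) = mu(b/a) where mu is the classical Mobius function.
b/a = 184/23 = 8
Prime factorization of 8: primes [2]
8 is not squarefree, so mu(8) = 0


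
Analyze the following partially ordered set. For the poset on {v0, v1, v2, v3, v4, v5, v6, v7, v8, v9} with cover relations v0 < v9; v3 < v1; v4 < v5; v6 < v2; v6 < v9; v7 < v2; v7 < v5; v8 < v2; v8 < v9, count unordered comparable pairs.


A comparable pair {a,b} has a < b or b < a in the order.
Count unordered pairs where one element is strictly below the other.
Examples: {v0,v9}, {v1,v3}, {v2,v6}, {v2,v7}, ...
Total comparable pairs: 9
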